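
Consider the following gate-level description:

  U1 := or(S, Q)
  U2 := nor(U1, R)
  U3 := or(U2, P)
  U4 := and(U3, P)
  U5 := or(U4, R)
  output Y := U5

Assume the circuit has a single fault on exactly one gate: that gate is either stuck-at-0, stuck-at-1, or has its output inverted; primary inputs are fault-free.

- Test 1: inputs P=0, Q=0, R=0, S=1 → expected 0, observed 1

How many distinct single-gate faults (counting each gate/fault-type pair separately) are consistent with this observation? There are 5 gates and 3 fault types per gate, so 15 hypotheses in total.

Fault-free: U1=1, U2=0, U3=0, U4=0, U5=0 → 0. Observed 1.
  U1: none of the 3 fault types match ✗
  U2: none of the 3 fault types match ✗
  U3: none of the 3 fault types match ✗
  U4: stuck-at-1, inverted output ✓; others ✗
  U5: stuck-at-1, inverted output ✓; others ✗
Consistent faults: {U4 stuck-at-1, U4 inverted output, U5 stuck-at-1, U5 inverted output} — 4 in all.

4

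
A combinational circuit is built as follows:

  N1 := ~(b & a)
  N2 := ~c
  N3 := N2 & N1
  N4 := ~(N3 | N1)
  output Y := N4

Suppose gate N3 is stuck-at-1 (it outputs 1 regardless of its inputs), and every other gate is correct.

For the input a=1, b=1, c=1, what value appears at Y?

0

Propagate with N3 forced: N1=0, N2=0, N3=1 [stuck-at-1], N4=0.
So Y = 0. (Without the fault it would be 1.)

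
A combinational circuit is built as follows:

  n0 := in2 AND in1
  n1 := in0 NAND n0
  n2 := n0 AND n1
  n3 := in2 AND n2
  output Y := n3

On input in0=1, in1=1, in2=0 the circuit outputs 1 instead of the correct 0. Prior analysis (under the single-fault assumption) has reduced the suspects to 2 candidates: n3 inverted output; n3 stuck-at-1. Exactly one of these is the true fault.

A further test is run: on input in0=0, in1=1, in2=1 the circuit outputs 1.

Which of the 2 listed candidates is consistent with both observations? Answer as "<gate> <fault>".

n3 stuck-at-1

Evaluate each candidate on input in0=0, in1=1, in2=1:
  n3 inverted output: n0=1, n1=1, n2=1, n3=0 [inverted output] → 0 — eliminated
  n3 stuck-at-1: n0=1, n1=1, n2=1, n3=1 [stuck-at-1] → 1 — matches
Only n3 stuck-at-1 reproduces the observed 1.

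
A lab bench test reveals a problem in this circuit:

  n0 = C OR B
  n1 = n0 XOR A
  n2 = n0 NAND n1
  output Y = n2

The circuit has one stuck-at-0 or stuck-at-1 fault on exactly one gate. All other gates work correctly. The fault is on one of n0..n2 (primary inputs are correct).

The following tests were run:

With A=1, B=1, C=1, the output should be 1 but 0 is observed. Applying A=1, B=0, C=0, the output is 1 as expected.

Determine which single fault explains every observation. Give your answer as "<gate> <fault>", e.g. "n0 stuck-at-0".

n1 stuck-at-1

Fault-free values for test 1 (A=1, B=1, C=1): n0=1, n1=0, n2=1, giving Y=1. Observed 0.
Test 1: faults giving observed 0 are {n1 stuck-at-1, n2 stuck-at-0}.
Test 2 (A=1, B=0, C=0): fault-free n0=0, n1=1, n2=1 → 1; observed 1. Eliminates n2 stuck-at-0.
Only n1 stuck-at-1 is consistent with every test.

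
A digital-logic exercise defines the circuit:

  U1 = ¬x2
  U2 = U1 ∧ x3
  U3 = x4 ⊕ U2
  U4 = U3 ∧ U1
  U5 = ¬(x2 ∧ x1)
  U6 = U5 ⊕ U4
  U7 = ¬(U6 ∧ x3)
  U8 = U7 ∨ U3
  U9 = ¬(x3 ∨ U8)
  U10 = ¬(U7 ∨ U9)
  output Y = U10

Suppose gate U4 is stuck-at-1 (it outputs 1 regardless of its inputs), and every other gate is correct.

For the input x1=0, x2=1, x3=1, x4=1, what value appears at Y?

0

Propagate with U4 forced: U1=0, U2=0, U3=1, U4=1 [stuck-at-1], U5=1, U6=0, U7=1, U8=1, U9=0, U10=0.
So Y = 0. (Without the fault it would be 1.)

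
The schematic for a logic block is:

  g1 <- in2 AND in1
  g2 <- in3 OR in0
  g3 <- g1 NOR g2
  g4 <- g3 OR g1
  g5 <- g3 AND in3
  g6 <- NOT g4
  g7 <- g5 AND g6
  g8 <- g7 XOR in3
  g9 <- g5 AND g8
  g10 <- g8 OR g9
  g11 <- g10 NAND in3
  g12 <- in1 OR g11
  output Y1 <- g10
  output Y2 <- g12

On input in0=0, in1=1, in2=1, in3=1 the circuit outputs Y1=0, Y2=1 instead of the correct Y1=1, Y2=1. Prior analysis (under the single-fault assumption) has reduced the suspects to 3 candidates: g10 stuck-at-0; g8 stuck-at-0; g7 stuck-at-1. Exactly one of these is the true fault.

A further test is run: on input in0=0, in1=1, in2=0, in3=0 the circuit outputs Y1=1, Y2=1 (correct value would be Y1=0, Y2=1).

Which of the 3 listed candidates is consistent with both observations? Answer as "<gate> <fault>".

Evaluate each candidate on input in0=0, in1=1, in2=0, in3=0:
  g10 stuck-at-0: g1=0, g2=0, g3=1, g4=1, g5=0, g6=0, g7=0, g8=0, g9=0, g10=0 [stuck-at-0], g11=1, g12=1 → Y1=0, Y2=1 — eliminated
  g8 stuck-at-0: g1=0, g2=0, g3=1, g4=1, g5=0, g6=0, g7=0, g8=0 [stuck-at-0], g9=0, g10=0, g11=1, g12=1 → Y1=0, Y2=1 — eliminated
  g7 stuck-at-1: g1=0, g2=0, g3=1, g4=1, g5=0, g6=0, g7=1 [stuck-at-1], g8=1, g9=0, g10=1, g11=1, g12=1 → Y1=1, Y2=1 — matches
Only g7 stuck-at-1 reproduces the observed Y1=1, Y2=1.

g7 stuck-at-1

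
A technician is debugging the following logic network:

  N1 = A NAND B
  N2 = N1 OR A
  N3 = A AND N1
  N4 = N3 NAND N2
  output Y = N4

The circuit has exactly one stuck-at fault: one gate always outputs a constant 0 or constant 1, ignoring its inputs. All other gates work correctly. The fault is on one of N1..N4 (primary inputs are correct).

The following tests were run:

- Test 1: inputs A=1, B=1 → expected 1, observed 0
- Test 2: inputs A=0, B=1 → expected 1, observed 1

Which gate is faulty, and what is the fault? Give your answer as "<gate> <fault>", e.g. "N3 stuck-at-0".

N1 stuck-at-1

Fault-free values for test 1 (A=1, B=1): N1=0, N2=1, N3=0, N4=1, giving Y=1. Observed 0.
Test 1: faults giving observed 0 are {N1 stuck-at-1, N3 stuck-at-1, N4 stuck-at-0}.
Test 2 (A=0, B=1): fault-free N1=1, N2=1, N3=0, N4=1 → 1; observed 1. Eliminates N3 stuck-at-1, N4 stuck-at-0.
Only N1 stuck-at-1 is consistent with every test.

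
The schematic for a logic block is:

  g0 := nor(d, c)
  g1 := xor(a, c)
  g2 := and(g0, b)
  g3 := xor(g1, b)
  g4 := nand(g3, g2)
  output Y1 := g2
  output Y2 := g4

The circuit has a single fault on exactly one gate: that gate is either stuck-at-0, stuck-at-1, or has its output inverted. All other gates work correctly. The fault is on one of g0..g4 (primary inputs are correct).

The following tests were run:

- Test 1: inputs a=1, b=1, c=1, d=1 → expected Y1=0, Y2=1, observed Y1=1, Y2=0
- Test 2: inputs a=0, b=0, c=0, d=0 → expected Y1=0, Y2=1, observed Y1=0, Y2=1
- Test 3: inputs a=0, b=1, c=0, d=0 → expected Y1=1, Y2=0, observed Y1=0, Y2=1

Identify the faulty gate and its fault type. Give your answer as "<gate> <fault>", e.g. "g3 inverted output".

g0 inverted output

Fault-free values for test 1 (a=1, b=1, c=1, d=1): g0=0, g1=0, g2=0, g3=1, g4=1, giving Y1=0, Y2=1. Observed Y1=1, Y2=0.
Test 1: faults giving observed Y1=1, Y2=0 are {g0 stuck-at-1, g0 inverted output, g2 stuck-at-1, g2 inverted output}.
Test 2 (a=0, b=0, c=0, d=0): fault-free g0=1, g1=0, g2=0, g3=0, g4=1 → Y1=0, Y2=1; observed Y1=0, Y2=1. Eliminates g2 stuck-at-1, g2 inverted output.
Test 3 (a=0, b=1, c=0, d=0): fault-free g0=1, g1=0, g2=1, g3=1, g4=0 → Y1=1, Y2=0; observed Y1=0, Y2=1. Eliminates g0 stuck-at-1.
Only g0 inverted output is consistent with every test.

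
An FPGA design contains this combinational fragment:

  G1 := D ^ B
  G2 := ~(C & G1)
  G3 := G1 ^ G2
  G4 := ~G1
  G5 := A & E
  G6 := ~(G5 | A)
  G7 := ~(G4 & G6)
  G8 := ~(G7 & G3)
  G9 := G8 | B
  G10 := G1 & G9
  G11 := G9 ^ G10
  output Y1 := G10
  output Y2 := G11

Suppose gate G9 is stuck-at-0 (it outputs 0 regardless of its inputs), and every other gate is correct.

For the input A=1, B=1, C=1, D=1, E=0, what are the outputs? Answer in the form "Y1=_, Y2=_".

Propagate with G9 forced: G1=0, G2=1, G3=1, G4=1, G5=0, G6=0, G7=1, G8=0, G9=0 [stuck-at-0], G10=0, G11=0.
So the outputs are Y1=0, Y2=0. (Without the fault they would be Y1=0, Y2=1.)

Y1=0, Y2=0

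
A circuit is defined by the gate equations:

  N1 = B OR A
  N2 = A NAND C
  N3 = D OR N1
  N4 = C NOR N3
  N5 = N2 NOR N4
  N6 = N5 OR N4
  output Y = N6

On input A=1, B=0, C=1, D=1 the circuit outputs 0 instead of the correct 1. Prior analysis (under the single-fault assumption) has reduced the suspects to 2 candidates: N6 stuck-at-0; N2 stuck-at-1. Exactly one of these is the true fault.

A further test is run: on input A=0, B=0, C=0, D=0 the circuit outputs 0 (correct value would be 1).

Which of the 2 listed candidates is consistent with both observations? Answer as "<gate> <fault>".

N6 stuck-at-0

Evaluate each candidate on input A=0, B=0, C=0, D=0:
  N6 stuck-at-0: N1=0, N2=1, N3=0, N4=1, N5=0, N6=0 [stuck-at-0] → 0 — matches
  N2 stuck-at-1: N1=0, N2=1 [stuck-at-1], N3=0, N4=1, N5=0, N6=1 → 1 — eliminated
Only N6 stuck-at-0 reproduces the observed 0.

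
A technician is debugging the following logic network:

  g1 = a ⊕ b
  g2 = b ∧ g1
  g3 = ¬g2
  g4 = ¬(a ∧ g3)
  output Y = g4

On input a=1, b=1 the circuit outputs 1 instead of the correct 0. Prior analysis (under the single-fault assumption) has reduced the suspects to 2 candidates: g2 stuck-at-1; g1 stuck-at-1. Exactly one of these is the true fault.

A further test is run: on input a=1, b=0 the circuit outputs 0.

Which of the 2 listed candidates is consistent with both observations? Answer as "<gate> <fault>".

g1 stuck-at-1

Evaluate each candidate on input a=1, b=0:
  g2 stuck-at-1: g1=1, g2=1 [stuck-at-1], g3=0, g4=1 → 1 — eliminated
  g1 stuck-at-1: g1=1 [stuck-at-1], g2=0, g3=1, g4=0 → 0 — matches
Only g1 stuck-at-1 reproduces the observed 0.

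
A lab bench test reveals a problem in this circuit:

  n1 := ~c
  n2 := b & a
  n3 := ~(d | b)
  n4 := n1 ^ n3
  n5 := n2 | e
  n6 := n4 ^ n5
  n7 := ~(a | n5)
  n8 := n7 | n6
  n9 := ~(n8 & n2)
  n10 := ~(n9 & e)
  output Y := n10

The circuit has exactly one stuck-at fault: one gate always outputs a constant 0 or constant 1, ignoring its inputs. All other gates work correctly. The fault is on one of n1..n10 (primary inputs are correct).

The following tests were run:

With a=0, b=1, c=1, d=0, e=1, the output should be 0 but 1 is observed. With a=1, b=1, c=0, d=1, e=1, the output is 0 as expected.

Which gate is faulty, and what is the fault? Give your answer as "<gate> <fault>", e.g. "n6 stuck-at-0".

n2 stuck-at-1

Fault-free values for test 1 (a=0, b=1, c=1, d=0, e=1): n1=0, n2=0, n3=0, n4=0, n5=1, n6=1, n7=0, n8=1, n9=1, n10=0, giving Y=0. Observed 1.
Test 1: faults giving observed 1 are {n2 stuck-at-1, n9 stuck-at-0, n10 stuck-at-1}.
Test 2 (a=1, b=1, c=0, d=1, e=1): fault-free n1=1, n2=1, n3=0, n4=1, n5=1, n6=0, n7=0, n8=0, n9=1, n10=0 → 0; observed 0. Eliminates n9 stuck-at-0, n10 stuck-at-1.
Only n2 stuck-at-1 is consistent with every test.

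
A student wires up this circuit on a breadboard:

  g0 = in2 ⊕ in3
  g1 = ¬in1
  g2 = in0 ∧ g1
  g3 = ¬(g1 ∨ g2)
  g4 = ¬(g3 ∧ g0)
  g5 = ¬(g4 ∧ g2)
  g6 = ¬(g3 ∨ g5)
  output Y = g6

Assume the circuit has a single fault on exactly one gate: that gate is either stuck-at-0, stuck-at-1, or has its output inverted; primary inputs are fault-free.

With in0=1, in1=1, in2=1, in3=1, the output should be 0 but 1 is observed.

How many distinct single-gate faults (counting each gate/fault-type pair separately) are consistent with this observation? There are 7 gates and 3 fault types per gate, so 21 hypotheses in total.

Fault-free: g0=0, g1=0, g2=0, g3=1, g4=1, g5=1, g6=0 → 0. Observed 1.
  g0: none of the 3 fault types match ✗
  g1: stuck-at-1, inverted output ✓; others ✗
  g2: stuck-at-1, inverted output ✓; others ✗
  g3: none of the 3 fault types match ✗
  g4: none of the 3 fault types match ✗
  g5: none of the 3 fault types match ✗
  g6: stuck-at-1, inverted output ✓; others ✗
Consistent faults: {g1 stuck-at-1, g1 inverted output, g2 stuck-at-1, g2 inverted output, g6 stuck-at-1, g6 inverted output} — 6 in all.

6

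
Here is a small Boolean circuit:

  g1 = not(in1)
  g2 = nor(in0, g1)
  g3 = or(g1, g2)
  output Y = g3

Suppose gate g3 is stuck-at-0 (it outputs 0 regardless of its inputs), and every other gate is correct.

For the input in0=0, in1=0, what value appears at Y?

Propagate with g3 forced: g1=1, g2=0, g3=0 [stuck-at-0].
So Y = 0. (Without the fault it would be 1.)

0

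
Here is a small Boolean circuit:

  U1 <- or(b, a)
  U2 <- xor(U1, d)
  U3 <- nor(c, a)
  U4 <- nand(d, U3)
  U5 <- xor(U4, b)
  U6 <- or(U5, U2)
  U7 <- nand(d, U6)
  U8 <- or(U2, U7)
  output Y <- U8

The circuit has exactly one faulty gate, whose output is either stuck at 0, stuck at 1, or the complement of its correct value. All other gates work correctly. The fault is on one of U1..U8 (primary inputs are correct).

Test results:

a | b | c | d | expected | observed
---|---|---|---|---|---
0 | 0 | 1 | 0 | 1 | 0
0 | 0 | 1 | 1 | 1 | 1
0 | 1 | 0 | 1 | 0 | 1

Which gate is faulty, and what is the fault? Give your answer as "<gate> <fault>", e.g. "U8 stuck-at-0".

Fault-free values for test 1 (a=0, b=0, c=1, d=0): U1=0, U2=0, U3=0, U4=1, U5=1, U6=1, U7=1, U8=1, giving Y=1. Observed 0.
Test 1: faults giving observed 0 are {U7 stuck-at-0, U7 inverted output, U8 stuck-at-0, U8 inverted output}.
Test 2 (a=0, b=0, c=1, d=1): fault-free U1=0, U2=1, U3=0, U4=1, U5=1, U6=1, U7=0, U8=1 → 1; observed 1. Eliminates U8 stuck-at-0, U8 inverted output.
Test 3 (a=0, b=1, c=0, d=1): fault-free U1=1, U2=0, U3=1, U4=0, U5=1, U6=1, U7=0, U8=0 → 0; observed 1. Eliminates U7 stuck-at-0.
Only U7 inverted output is consistent with every test.

U7 inverted output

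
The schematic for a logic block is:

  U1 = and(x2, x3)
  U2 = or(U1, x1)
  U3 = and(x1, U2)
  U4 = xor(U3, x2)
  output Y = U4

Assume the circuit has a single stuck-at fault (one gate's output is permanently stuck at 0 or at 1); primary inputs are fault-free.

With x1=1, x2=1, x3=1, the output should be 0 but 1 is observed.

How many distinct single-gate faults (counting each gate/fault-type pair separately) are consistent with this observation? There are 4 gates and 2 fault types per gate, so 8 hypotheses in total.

3

Fault-free: U1=1, U2=1, U3=1, U4=0 → 0. Observed 1.
  U1 stuck-at-0: output 0 ✗
  U1 stuck-at-1: output 0 ✗
  U2 stuck-at-0: output 1 ✓
  U2 stuck-at-1: output 0 ✗
  U3 stuck-at-0: output 1 ✓
  U3 stuck-at-1: output 0 ✗
  U4 stuck-at-0: output 0 ✗
  U4 stuck-at-1: output 1 ✓
Consistent faults: {U2 stuck-at-0, U3 stuck-at-0, U4 stuck-at-1} — 3 in all.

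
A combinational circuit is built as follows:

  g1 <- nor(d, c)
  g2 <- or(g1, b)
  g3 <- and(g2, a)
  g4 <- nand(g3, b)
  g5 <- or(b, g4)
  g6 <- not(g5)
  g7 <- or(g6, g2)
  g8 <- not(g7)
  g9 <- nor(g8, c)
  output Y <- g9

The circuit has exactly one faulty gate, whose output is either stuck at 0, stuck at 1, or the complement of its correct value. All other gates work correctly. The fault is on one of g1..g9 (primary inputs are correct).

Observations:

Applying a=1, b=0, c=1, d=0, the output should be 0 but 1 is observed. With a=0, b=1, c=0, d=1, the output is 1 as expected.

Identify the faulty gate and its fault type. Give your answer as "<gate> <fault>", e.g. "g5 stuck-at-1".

g9 stuck-at-1

Fault-free values for test 1 (a=1, b=0, c=1, d=0): g1=0, g2=0, g3=0, g4=1, g5=1, g6=0, g7=0, g8=1, g9=0, giving Y=0. Observed 1.
Test 1: faults giving observed 1 are {g9 stuck-at-1, g9 inverted output}.
Test 2 (a=0, b=1, c=0, d=1): fault-free g1=0, g2=1, g3=0, g4=1, g5=1, g6=0, g7=1, g8=0, g9=1 → 1; observed 1. Eliminates g9 inverted output.
Only g9 stuck-at-1 is consistent with every test.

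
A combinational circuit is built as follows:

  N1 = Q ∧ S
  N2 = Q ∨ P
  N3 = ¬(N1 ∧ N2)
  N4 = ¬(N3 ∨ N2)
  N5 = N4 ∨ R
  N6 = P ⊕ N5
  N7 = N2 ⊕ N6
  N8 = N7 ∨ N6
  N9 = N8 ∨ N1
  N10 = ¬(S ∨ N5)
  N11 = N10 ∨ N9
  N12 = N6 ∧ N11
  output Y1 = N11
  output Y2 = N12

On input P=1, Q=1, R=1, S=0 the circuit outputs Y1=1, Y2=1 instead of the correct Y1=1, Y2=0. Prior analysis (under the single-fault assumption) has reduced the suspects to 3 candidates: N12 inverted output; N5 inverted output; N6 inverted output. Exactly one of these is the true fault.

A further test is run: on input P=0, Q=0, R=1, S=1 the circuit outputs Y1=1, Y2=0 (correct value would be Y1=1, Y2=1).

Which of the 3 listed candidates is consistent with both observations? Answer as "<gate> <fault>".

Evaluate each candidate on input P=0, Q=0, R=1, S=1:
  N12 inverted output: N1=0, N2=0, N3=1, N4=0, N5=1, N6=1, N7=1, N8=1, N9=1, N10=0, N11=1, N12=0 [inverted output] → Y1=1, Y2=0 — matches
  N5 inverted output: N1=0, N2=0, N3=1, N4=0, N5=0 [inverted output], N6=0, N7=0, N8=0, N9=0, N10=0, N11=0, N12=0 → Y1=0, Y2=0 — eliminated
  N6 inverted output: N1=0, N2=0, N3=1, N4=0, N5=1, N6=0 [inverted output], N7=0, N8=0, N9=0, N10=0, N11=0, N12=0 → Y1=0, Y2=0 — eliminated
Only N12 inverted output reproduces the observed Y1=1, Y2=0.

N12 inverted output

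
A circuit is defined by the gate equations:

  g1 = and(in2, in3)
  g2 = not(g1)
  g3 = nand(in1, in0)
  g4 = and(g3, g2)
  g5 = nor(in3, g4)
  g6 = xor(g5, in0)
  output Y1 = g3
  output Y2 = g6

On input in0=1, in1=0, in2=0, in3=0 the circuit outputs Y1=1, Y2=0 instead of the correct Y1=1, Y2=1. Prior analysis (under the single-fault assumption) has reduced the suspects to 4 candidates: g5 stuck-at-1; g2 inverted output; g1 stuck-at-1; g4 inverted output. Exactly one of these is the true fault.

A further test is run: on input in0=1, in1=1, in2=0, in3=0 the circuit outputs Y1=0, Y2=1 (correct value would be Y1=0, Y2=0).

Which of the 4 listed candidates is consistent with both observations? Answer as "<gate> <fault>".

Evaluate each candidate on input in0=1, in1=1, in2=0, in3=0:
  g5 stuck-at-1: g1=0, g2=1, g3=0, g4=0, g5=1 [stuck-at-1], g6=0 → Y1=0, Y2=0 — eliminated
  g2 inverted output: g1=0, g2=0 [inverted output], g3=0, g4=0, g5=1, g6=0 → Y1=0, Y2=0 — eliminated
  g1 stuck-at-1: g1=1 [stuck-at-1], g2=0, g3=0, g4=0, g5=1, g6=0 → Y1=0, Y2=0 — eliminated
  g4 inverted output: g1=0, g2=1, g3=0, g4=1 [inverted output], g5=0, g6=1 → Y1=0, Y2=1 — matches
Only g4 inverted output reproduces the observed Y1=0, Y2=1.

g4 inverted output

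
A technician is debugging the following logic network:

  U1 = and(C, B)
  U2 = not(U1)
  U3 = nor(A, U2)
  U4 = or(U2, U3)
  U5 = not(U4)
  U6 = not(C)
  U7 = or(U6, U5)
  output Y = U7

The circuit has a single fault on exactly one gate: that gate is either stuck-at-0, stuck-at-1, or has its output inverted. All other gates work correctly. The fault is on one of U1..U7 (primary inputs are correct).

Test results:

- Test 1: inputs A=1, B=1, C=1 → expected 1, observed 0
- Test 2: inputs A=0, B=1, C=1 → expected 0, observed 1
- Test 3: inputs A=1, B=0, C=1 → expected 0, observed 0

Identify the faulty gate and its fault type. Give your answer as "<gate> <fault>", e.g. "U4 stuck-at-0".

U3 inverted output

Fault-free values for test 1 (A=1, B=1, C=1): U1=1, U2=0, U3=0, U4=0, U5=1, U6=0, U7=1, giving Y=1. Observed 0.
Test 1: faults giving observed 0 are {U1 stuck-at-0, U1 inverted output, U2 stuck-at-1, U2 inverted output, U3 stuck-at-1, U3 inverted output, U4 stuck-at-1, U4 inverted output, U5 stuck-at-0, U5 inverted output, U7 stuck-at-0, U7 inverted output}.
Test 2 (A=0, B=1, C=1): fault-free U1=1, U2=0, U3=1, U4=1, U5=0, U6=0, U7=0 → 0; observed 1. Eliminates U1 stuck-at-0, U1 inverted output, U2 stuck-at-1, U2 inverted output, U3 stuck-at-1, U4 stuck-at-1, U5 stuck-at-0, U7 stuck-at-0.
Test 3 (A=1, B=0, C=1): fault-free U1=0, U2=1, U3=0, U4=1, U5=0, U6=0, U7=0 → 0; observed 0. Eliminates U4 inverted output, U5 inverted output, U7 inverted output.
Only U3 inverted output is consistent with every test.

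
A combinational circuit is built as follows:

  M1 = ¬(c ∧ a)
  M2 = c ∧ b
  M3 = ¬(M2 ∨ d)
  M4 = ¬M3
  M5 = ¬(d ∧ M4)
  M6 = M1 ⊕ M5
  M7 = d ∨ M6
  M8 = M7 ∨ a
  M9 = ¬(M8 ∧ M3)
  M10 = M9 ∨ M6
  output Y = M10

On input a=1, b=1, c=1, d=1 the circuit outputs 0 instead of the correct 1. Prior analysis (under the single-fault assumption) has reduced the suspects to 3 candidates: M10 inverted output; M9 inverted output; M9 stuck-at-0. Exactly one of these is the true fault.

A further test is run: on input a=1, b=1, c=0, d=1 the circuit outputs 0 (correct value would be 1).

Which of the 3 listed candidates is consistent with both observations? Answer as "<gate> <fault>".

M10 inverted output

Evaluate each candidate on input a=1, b=1, c=0, d=1:
  M10 inverted output: M1=1, M2=0, M3=0, M4=1, M5=0, M6=1, M7=1, M8=1, M9=1, M10=0 [inverted output] → 0 — matches
  M9 inverted output: M1=1, M2=0, M3=0, M4=1, M5=0, M6=1, M7=1, M8=1, M9=0 [inverted output], M10=1 → 1 — eliminated
  M9 stuck-at-0: M1=1, M2=0, M3=0, M4=1, M5=0, M6=1, M7=1, M8=1, M9=0 [stuck-at-0], M10=1 → 1 — eliminated
Only M10 inverted output reproduces the observed 0.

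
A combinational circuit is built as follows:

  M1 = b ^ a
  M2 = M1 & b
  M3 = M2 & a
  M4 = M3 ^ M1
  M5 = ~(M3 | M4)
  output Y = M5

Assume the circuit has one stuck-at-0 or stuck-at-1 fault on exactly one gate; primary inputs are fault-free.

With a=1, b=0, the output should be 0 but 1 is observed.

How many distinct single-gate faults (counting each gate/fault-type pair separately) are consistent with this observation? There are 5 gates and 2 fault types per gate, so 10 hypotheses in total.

3

Fault-free: M1=1, M2=0, M3=0, M4=1, M5=0 → 0. Observed 1.
  M1 stuck-at-0: output 1 ✓
  M1 stuck-at-1: output 0 ✗
  M2 stuck-at-0: output 0 ✗
  M2 stuck-at-1: output 0 ✗
  M3 stuck-at-0: output 0 ✗
  M3 stuck-at-1: output 0 ✗
  M4 stuck-at-0: output 1 ✓
  M4 stuck-at-1: output 0 ✗
  M5 stuck-at-0: output 0 ✗
  M5 stuck-at-1: output 1 ✓
Consistent faults: {M1 stuck-at-0, M4 stuck-at-0, M5 stuck-at-1} — 3 in all.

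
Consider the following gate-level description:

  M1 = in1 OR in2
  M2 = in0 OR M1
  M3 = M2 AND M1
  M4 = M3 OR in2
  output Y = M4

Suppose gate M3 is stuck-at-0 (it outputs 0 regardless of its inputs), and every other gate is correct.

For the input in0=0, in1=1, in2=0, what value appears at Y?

Propagate with M3 forced: M1=1, M2=1, M3=0 [stuck-at-0], M4=0.
So Y = 0. (Without the fault it would be 1.)

0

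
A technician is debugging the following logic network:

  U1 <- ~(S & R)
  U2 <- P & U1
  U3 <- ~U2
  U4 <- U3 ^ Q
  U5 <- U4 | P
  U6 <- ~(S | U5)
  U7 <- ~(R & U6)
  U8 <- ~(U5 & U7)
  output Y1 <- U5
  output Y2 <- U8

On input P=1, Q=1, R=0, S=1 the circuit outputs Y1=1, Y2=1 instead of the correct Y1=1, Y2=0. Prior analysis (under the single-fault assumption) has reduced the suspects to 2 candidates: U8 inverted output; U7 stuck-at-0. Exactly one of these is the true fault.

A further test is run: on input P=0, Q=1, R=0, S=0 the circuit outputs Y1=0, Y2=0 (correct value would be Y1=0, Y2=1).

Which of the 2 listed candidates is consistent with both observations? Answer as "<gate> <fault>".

Evaluate each candidate on input P=0, Q=1, R=0, S=0:
  U8 inverted output: U1=1, U2=0, U3=1, U4=0, U5=0, U6=1, U7=1, U8=0 [inverted output] → Y1=0, Y2=0 — matches
  U7 stuck-at-0: U1=1, U2=0, U3=1, U4=0, U5=0, U6=1, U7=0 [stuck-at-0], U8=1 → Y1=0, Y2=1 — eliminated
Only U8 inverted output reproduces the observed Y1=0, Y2=0.

U8 inverted output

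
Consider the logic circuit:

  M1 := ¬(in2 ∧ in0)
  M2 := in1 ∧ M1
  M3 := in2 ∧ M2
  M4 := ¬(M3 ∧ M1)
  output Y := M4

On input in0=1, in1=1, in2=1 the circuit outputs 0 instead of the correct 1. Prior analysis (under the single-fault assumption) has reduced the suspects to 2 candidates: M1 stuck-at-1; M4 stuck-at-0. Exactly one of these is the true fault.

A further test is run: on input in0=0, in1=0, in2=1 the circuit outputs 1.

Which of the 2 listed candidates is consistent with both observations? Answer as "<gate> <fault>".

M1 stuck-at-1

Evaluate each candidate on input in0=0, in1=0, in2=1:
  M1 stuck-at-1: M1=1 [stuck-at-1], M2=0, M3=0, M4=1 → 1 — matches
  M4 stuck-at-0: M1=1, M2=0, M3=0, M4=0 [stuck-at-0] → 0 — eliminated
Only M1 stuck-at-1 reproduces the observed 1.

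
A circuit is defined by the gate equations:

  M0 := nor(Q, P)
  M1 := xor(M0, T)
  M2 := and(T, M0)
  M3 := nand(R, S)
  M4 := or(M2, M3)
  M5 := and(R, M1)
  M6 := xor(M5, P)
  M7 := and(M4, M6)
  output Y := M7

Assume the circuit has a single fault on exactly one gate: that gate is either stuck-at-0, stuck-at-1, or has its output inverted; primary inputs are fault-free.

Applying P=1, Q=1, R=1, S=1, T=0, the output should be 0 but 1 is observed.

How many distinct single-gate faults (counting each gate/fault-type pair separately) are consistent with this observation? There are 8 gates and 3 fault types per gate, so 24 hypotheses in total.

Fault-free: M0=0, M1=0, M2=0, M3=0, M4=0, M5=0, M6=1, M7=0 → 0. Observed 1.
  M0: none of the 3 fault types match ✗
  M1: none of the 3 fault types match ✗
  M2: stuck-at-1, inverted output ✓; others ✗
  M3: stuck-at-1, inverted output ✓; others ✗
  M4: stuck-at-1, inverted output ✓; others ✗
  M5: none of the 3 fault types match ✗
  M6: none of the 3 fault types match ✗
  M7: stuck-at-1, inverted output ✓; others ✗
Consistent faults: {M2 stuck-at-1, M2 inverted output, M3 stuck-at-1, M3 inverted output, M4 stuck-at-1, M4 inverted output, M7 stuck-at-1, M7 inverted output} — 8 in all.

8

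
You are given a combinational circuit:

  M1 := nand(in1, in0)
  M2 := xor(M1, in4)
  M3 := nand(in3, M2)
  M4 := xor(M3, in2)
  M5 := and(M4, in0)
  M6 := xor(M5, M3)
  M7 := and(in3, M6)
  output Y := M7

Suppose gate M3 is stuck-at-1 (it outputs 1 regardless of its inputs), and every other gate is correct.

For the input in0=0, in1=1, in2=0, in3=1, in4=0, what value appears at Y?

1

Propagate with M3 forced: M1=1, M2=1, M3=1 [stuck-at-1], M4=1, M5=0, M6=1, M7=1.
So Y = 1. (Without the fault it would be 0.)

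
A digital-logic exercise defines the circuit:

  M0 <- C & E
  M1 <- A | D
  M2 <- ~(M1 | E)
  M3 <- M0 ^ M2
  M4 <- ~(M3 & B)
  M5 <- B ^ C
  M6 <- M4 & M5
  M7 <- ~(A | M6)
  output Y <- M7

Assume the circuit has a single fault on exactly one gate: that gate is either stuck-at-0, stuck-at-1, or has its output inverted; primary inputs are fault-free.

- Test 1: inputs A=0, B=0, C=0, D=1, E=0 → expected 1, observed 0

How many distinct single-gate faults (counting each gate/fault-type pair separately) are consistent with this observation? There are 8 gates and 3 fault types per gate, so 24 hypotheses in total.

Fault-free: M0=0, M1=1, M2=0, M3=0, M4=1, M5=0, M6=0, M7=1 → 1. Observed 0.
  M0: none of the 3 fault types match ✗
  M1: none of the 3 fault types match ✗
  M2: none of the 3 fault types match ✗
  M3: none of the 3 fault types match ✗
  M4: none of the 3 fault types match ✗
  M5: stuck-at-1, inverted output ✓; others ✗
  M6: stuck-at-1, inverted output ✓; others ✗
  M7: stuck-at-0, inverted output ✓; others ✗
Consistent faults: {M5 stuck-at-1, M5 inverted output, M6 stuck-at-1, M6 inverted output, M7 stuck-at-0, M7 inverted output} — 6 in all.

6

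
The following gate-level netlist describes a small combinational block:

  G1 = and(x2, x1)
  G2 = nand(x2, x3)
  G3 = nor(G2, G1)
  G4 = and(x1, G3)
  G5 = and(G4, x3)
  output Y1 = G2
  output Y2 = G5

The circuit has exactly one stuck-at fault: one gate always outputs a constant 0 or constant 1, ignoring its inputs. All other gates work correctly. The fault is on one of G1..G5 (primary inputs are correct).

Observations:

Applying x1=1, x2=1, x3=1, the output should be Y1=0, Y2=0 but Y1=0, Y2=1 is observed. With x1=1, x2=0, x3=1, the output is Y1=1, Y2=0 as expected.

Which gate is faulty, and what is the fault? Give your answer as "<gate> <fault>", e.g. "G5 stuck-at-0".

Fault-free values for test 1 (x1=1, x2=1, x3=1): G1=1, G2=0, G3=0, G4=0, G5=0, giving Y1=0, Y2=0. Observed Y1=0, Y2=1.
Test 1: faults giving observed Y1=0, Y2=1 are {G1 stuck-at-0, G3 stuck-at-1, G4 stuck-at-1, G5 stuck-at-1}.
Test 2 (x1=1, x2=0, x3=1): fault-free G1=0, G2=1, G3=0, G4=0, G5=0 → Y1=1, Y2=0; observed Y1=1, Y2=0. Eliminates G3 stuck-at-1, G4 stuck-at-1, G5 stuck-at-1.
Only G1 stuck-at-0 is consistent with every test.

G1 stuck-at-0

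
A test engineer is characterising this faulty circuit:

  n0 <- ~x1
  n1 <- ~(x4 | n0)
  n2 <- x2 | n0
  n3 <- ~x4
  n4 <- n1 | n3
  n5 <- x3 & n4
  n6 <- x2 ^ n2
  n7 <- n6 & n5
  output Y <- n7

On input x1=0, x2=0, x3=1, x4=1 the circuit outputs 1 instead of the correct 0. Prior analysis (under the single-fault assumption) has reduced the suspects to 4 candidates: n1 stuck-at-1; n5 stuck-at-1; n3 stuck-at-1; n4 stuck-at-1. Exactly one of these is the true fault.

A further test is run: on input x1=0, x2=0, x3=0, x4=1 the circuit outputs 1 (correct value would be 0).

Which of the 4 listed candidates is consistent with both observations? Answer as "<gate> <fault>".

n5 stuck-at-1

Evaluate each candidate on input x1=0, x2=0, x3=0, x4=1:
  n1 stuck-at-1: n0=1, n1=1 [stuck-at-1], n2=1, n3=0, n4=1, n5=0, n6=1, n7=0 → 0 — eliminated
  n5 stuck-at-1: n0=1, n1=0, n2=1, n3=0, n4=0, n5=1 [stuck-at-1], n6=1, n7=1 → 1 — matches
  n3 stuck-at-1: n0=1, n1=0, n2=1, n3=1 [stuck-at-1], n4=1, n5=0, n6=1, n7=0 → 0 — eliminated
  n4 stuck-at-1: n0=1, n1=0, n2=1, n3=0, n4=1 [stuck-at-1], n5=0, n6=1, n7=0 → 0 — eliminated
Only n5 stuck-at-1 reproduces the observed 1.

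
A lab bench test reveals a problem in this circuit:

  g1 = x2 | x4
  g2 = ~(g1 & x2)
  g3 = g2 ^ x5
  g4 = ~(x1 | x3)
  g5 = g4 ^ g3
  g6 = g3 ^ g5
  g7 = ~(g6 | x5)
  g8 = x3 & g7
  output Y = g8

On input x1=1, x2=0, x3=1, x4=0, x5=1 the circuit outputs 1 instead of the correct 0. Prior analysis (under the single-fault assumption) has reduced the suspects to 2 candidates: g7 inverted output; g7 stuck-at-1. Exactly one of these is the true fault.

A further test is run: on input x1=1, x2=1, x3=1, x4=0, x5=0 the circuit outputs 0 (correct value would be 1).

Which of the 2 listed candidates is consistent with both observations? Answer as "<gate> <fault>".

Evaluate each candidate on input x1=1, x2=1, x3=1, x4=0, x5=0:
  g7 inverted output: g1=1, g2=0, g3=0, g4=0, g5=0, g6=0, g7=0 [inverted output], g8=0 → 0 — matches
  g7 stuck-at-1: g1=1, g2=0, g3=0, g4=0, g5=0, g6=0, g7=1 [stuck-at-1], g8=1 → 1 — eliminated
Only g7 inverted output reproduces the observed 0.

g7 inverted output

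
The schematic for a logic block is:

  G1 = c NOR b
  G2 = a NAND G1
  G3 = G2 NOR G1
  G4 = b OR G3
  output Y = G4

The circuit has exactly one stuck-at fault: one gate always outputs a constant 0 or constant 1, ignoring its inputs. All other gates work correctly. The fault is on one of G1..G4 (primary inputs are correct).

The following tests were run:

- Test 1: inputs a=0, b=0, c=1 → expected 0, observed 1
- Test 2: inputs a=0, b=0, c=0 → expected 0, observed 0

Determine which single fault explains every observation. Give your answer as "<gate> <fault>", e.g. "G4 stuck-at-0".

Fault-free values for test 1 (a=0, b=0, c=1): G1=0, G2=1, G3=0, G4=0, giving Y=0. Observed 1.
Test 1: faults giving observed 1 are {G2 stuck-at-0, G3 stuck-at-1, G4 stuck-at-1}.
Test 2 (a=0, b=0, c=0): fault-free G1=1, G2=1, G3=0, G4=0 → 0; observed 0. Eliminates G3 stuck-at-1, G4 stuck-at-1.
Only G2 stuck-at-0 is consistent with every test.

G2 stuck-at-0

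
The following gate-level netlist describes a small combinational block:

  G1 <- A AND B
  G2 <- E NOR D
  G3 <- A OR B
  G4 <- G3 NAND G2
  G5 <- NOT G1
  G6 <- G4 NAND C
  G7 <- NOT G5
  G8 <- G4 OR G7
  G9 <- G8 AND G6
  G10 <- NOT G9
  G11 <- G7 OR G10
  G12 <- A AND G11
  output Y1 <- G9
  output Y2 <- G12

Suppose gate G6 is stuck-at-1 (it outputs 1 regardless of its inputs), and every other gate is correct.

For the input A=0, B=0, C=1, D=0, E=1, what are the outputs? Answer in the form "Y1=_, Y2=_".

Propagate with G6 forced: G1=0, G2=0, G3=0, G4=1, G5=1, G6=1 [stuck-at-1], G7=0, G8=1, G9=1, G10=0, G11=0, G12=0.
So the outputs are Y1=1, Y2=0. (Without the fault they would be Y1=0, Y2=0.)

Y1=1, Y2=0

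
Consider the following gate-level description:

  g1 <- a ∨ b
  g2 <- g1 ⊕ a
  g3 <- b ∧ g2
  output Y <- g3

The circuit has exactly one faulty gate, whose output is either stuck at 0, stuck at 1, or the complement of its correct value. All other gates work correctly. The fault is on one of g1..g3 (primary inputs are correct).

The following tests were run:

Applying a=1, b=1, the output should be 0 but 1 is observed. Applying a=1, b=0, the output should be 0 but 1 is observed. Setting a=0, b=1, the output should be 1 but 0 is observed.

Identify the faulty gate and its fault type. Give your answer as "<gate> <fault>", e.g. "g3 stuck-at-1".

g3 inverted output

Fault-free values for test 1 (a=1, b=1): g1=1, g2=0, g3=0, giving Y=0. Observed 1.
Test 1: faults giving observed 1 are {g1 stuck-at-0, g1 inverted output, g2 stuck-at-1, g2 inverted output, g3 stuck-at-1, g3 inverted output}.
Test 2 (a=1, b=0): fault-free g1=1, g2=0, g3=0 → 0; observed 1. Eliminates g1 stuck-at-0, g1 inverted output, g2 stuck-at-1, g2 inverted output.
Test 3 (a=0, b=1): fault-free g1=1, g2=1, g3=1 → 1; observed 0. Eliminates g3 stuck-at-1.
Only g3 inverted output is consistent with every test.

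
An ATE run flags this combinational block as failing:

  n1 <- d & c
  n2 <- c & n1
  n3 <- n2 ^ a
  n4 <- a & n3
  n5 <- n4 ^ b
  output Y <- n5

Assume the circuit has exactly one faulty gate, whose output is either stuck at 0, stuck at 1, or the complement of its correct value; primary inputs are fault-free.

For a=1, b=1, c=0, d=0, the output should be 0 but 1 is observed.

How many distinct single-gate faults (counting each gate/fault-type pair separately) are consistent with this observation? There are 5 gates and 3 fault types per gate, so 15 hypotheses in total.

Fault-free: n1=0, n2=0, n3=1, n4=1, n5=0 → 0. Observed 1.
  n1: none of the 3 fault types match ✗
  n2: stuck-at-1, inverted output ✓; others ✗
  n3: stuck-at-0, inverted output ✓; others ✗
  n4: stuck-at-0, inverted output ✓; others ✗
  n5: stuck-at-1, inverted output ✓; others ✗
Consistent faults: {n2 stuck-at-1, n2 inverted output, n3 stuck-at-0, n3 inverted output, n4 stuck-at-0, n4 inverted output, n5 stuck-at-1, n5 inverted output} — 8 in all.

8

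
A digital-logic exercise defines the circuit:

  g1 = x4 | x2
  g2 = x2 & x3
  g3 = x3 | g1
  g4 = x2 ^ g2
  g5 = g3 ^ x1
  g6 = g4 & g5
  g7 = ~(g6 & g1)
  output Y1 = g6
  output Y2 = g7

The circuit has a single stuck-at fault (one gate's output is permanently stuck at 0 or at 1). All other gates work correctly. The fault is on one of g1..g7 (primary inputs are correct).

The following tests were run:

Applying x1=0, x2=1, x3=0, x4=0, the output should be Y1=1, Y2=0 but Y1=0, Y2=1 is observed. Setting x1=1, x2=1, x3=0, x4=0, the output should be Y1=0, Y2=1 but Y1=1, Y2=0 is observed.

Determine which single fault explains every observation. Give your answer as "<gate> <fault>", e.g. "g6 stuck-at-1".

Fault-free values for test 1 (x1=0, x2=1, x3=0, x4=0): g1=1, g2=0, g3=1, g4=1, g5=1, g6=1, g7=0, giving Y1=1, Y2=0. Observed Y1=0, Y2=1.
Test 1: faults giving observed Y1=0, Y2=1 are {g1 stuck-at-0, g2 stuck-at-1, g3 stuck-at-0, g4 stuck-at-0, g5 stuck-at-0, g6 stuck-at-0}.
Test 2 (x1=1, x2=1, x3=0, x4=0): fault-free g1=1, g2=0, g3=1, g4=1, g5=0, g6=0, g7=1 → Y1=0, Y2=1; observed Y1=1, Y2=0. Eliminates g1 stuck-at-0, g2 stuck-at-1, g4 stuck-at-0, g5 stuck-at-0, g6 stuck-at-0.
Only g3 stuck-at-0 is consistent with every test.

g3 stuck-at-0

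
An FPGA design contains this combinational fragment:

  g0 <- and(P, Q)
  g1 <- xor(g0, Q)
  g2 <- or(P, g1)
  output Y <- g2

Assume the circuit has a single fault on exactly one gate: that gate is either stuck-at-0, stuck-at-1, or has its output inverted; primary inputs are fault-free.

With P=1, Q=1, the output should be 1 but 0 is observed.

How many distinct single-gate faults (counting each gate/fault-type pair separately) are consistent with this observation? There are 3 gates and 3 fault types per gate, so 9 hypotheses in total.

2

Fault-free: g0=1, g1=0, g2=1 → 1. Observed 0.
  g0 stuck-at-0: output 1 ✗
  g0 stuck-at-1: output 1 ✗
  g0 inverted output: output 1 ✗
  g1 stuck-at-0: output 1 ✗
  g1 stuck-at-1: output 1 ✗
  g1 inverted output: output 1 ✗
  g2 stuck-at-0: output 0 ✓
  g2 stuck-at-1: output 1 ✗
  g2 inverted output: output 0 ✓
Consistent faults: {g2 stuck-at-0, g2 inverted output} — 2 in all.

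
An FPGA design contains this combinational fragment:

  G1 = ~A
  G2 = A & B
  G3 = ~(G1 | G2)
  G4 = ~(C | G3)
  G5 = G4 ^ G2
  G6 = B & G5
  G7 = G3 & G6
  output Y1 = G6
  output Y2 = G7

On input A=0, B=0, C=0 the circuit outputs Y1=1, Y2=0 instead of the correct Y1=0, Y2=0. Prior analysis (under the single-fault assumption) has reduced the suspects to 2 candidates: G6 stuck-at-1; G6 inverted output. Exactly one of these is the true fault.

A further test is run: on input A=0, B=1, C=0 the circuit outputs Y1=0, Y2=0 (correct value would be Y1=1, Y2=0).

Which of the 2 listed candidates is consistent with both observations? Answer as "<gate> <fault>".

Evaluate each candidate on input A=0, B=1, C=0:
  G6 stuck-at-1: G1=1, G2=0, G3=0, G4=1, G5=1, G6=1 [stuck-at-1], G7=0 → Y1=1, Y2=0 — eliminated
  G6 inverted output: G1=1, G2=0, G3=0, G4=1, G5=1, G6=0 [inverted output], G7=0 → Y1=0, Y2=0 — matches
Only G6 inverted output reproduces the observed Y1=0, Y2=0.

G6 inverted output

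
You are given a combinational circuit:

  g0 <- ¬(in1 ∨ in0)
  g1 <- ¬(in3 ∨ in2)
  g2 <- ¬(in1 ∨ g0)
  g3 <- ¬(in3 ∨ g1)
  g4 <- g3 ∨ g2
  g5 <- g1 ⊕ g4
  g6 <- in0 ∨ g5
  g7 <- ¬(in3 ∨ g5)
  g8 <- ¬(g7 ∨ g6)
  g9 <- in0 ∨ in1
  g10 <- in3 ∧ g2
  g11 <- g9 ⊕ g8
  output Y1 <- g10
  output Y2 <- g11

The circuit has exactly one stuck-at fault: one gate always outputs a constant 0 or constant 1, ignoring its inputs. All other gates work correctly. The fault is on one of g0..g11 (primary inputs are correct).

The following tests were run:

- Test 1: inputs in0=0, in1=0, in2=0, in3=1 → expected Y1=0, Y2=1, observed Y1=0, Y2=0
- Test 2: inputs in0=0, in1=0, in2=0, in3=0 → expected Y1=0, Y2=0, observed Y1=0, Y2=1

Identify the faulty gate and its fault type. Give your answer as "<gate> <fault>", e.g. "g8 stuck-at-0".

Fault-free values for test 1 (in0=0, in1=0, in2=0, in3=1): g0=1, g1=0, g2=0, g3=0, g4=0, g5=0, g6=0, g7=0, g8=1, g9=0, g10=0, g11=1, giving Y1=0, Y2=1. Observed Y1=0, Y2=0.
Test 1: faults giving observed Y1=0, Y2=0 are {g1 stuck-at-1, g3 stuck-at-1, g4 stuck-at-1, g5 stuck-at-1, g6 stuck-at-1, g7 stuck-at-1, g8 stuck-at-0, g9 stuck-at-1, g11 stuck-at-0}.
Test 2 (in0=0, in1=0, in2=0, in3=0): fault-free g0=1, g1=1, g2=0, g3=0, g4=0, g5=1, g6=1, g7=0, g8=0, g9=0, g10=0, g11=0 → Y1=0, Y2=0; observed Y1=0, Y2=1. Eliminates g1 stuck-at-1, g3 stuck-at-1, g4 stuck-at-1, g5 stuck-at-1, g6 stuck-at-1, g7 stuck-at-1, g8 stuck-at-0, g11 stuck-at-0.
Only g9 stuck-at-1 is consistent with every test.

g9 stuck-at-1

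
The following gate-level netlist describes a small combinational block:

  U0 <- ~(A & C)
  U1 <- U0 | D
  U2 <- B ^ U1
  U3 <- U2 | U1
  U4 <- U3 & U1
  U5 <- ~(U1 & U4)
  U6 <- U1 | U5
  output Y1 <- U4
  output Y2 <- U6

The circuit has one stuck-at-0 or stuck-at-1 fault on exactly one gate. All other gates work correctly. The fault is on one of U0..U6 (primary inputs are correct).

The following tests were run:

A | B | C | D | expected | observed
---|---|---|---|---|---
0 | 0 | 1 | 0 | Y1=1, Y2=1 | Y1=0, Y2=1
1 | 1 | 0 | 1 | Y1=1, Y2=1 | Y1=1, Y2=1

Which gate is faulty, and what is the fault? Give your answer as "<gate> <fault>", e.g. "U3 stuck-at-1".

U0 stuck-at-0

Fault-free values for test 1 (A=0, B=0, C=1, D=0): U0=1, U1=1, U2=1, U3=1, U4=1, U5=0, U6=1, giving Y1=1, Y2=1. Observed Y1=0, Y2=1.
Test 1: faults giving observed Y1=0, Y2=1 are {U0 stuck-at-0, U1 stuck-at-0, U3 stuck-at-0, U4 stuck-at-0}.
Test 2 (A=1, B=1, C=0, D=1): fault-free U0=1, U1=1, U2=0, U3=1, U4=1, U5=0, U6=1 → Y1=1, Y2=1; observed Y1=1, Y2=1. Eliminates U1 stuck-at-0, U3 stuck-at-0, U4 stuck-at-0.
Only U0 stuck-at-0 is consistent with every test.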